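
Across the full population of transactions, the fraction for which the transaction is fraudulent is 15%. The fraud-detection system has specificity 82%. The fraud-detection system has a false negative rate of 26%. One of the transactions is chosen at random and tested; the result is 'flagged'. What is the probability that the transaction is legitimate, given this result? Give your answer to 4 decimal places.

P(¬H | E) ≈ 0.5795

Let H be the event that the transaction is fraudulent. P(H) = 0.15, so P(¬H) = 0.85. With E the 'flagged' result, P(E|H) = 0.74 and P(E|¬H) = 0.18.
P(E) = 0.74·0.15 + 0.18·0.85 = 0.11100 + 0.15300 = 0.26400.
By Bayes' theorem, P(H|E) = 0.11100 / 0.26400 = 0.4205. Hence P(¬H|E) = 1 − 0.4205 = 0.5795.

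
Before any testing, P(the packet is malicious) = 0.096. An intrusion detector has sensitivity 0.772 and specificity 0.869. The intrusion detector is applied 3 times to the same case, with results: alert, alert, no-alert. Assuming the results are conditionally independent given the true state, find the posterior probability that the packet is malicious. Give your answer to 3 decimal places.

Posterior P(H) ≈ 0.492

Let H be the event that the packet is malicious; start with P(H) = 0.096. P('alert'|H) = 0.772, P('alert'|¬H) = 0.131.
Update on result 1 ('alert'): P(H) ← 0.772·0.0960 / (0.772·0.0960 + 0.131·0.9040) = 0.074112/0.19254 = 0.3849.
Update on result 2 ('alert'): P(H) ← 0.772·0.3849 / (0.772·0.3849 + 0.131·0.6151) = 0.29716/0.37774 = 0.7867.
Update on result 3 ('no-alert'): P(H) ← 0.228·0.7867 / (0.228·0.7867 + 0.869·0.2133) = 0.17937/0.36473 = 0.4918.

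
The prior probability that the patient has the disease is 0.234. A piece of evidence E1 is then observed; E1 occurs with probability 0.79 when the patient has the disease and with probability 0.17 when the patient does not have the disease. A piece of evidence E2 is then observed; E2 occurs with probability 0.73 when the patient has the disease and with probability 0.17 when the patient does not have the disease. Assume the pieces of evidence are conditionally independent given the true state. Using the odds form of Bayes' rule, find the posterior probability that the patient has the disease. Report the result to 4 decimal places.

Prior odds = 0.234/(1−0.234) = 0.30548.
Likelihood ratio for E1 = 0.79/0.17 = 4.6471.
Likelihood ratio for E2 = 0.73/0.17 = 4.2941.
Posterior odds = prior odds × LR₁ × LR₂ = 6.0959.
Posterior probability = odds/(1+odds) = 6.0959/7.0959 = 0.8591.

Posterior probability ≈ 0.8591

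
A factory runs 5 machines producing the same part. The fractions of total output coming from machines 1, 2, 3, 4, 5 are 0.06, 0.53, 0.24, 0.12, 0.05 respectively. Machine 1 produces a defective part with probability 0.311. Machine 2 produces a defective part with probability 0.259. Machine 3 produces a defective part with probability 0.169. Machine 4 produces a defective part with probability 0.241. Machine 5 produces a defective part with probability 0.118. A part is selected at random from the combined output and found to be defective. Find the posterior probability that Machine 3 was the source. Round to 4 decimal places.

Posterior probability ≈ 0.1753

P(defective|M1) = 0.311; P(defective|M2) = 0.259; P(defective|M3) = 0.169; P(defective|M4) = 0.241; P(defective|M5) = 0.118.
Prior × likelihood for each source: 0.06·0.311=0.01866, 0.53·0.259=0.1373, 0.24·0.169=0.04056, 0.12·0.241=0.02892, 0.05·0.118=0.005900. Summing gives P(defective) = 0.23131.
P(Machine 3 | defective) = 0.04056 / 0.23131 = 0.1753.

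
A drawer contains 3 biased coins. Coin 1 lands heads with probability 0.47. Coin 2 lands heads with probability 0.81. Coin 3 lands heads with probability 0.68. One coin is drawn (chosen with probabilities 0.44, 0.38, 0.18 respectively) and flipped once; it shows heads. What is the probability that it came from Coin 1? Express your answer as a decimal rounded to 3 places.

Tabulate prior·likelihood by source: [1] prior 0.44, lik 0.47, product 0.2068; [2] prior 0.38, lik 0.81, product 0.3078; [3] prior 0.18, lik 0.68, product 0.1224.
Normalizing constant = 0.63700; the posterior for Coin 1 is its product over the sum, 0.2068/0.63700 = 0.325.

Posterior probability ≈ 0.325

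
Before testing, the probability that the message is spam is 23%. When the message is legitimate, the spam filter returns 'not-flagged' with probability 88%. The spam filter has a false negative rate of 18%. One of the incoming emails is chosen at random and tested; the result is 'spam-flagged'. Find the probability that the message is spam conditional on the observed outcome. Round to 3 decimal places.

Let H be the event that the message is spam. P(H) = 0.23, so P(¬H) = 0.77. With E the 'spam-flagged' result, P(E|H) = 0.82 and P(E|¬H) = 0.12.
P(E) = 0.82·0.23 + 0.12·0.77 = 0.18860 + 0.092400 = 0.28100.
By Bayes' theorem, P(H|E) = 0.18860 / 0.28100 = 0.671.

P(H | E) ≈ 0.671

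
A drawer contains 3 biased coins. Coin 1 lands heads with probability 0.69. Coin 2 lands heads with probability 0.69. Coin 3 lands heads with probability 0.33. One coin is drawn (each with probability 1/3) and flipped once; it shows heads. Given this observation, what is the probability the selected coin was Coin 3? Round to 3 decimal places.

Posterior probability ≈ 0.193

P(heads|C1) = 0.69; P(heads|C2) = 0.69; P(heads|C3) = 0.33.
Prior × likelihood for each source: 0.333333·0.69=0.2300, 0.333333·0.69=0.2300, 0.333333·0.33=0.1100. Summing gives P(heads) = 0.57000.
P(Coin 3 | heads) = 0.1100 / 0.57000 = 0.193.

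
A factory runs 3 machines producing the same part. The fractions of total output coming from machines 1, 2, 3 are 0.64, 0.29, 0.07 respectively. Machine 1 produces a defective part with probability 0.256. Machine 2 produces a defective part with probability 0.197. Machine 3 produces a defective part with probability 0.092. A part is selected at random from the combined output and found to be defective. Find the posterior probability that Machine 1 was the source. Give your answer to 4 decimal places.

Tabulate prior·likelihood by source: [1] prior 0.64, lik 0.256, product 0.1638; [2] prior 0.29, lik 0.197, product 0.05713; [3] prior 0.07, lik 0.092, product 0.006440.
Normalizing constant = 0.22741; the posterior for Machine 1 is its product over the sum, 0.1638/0.22741 = 0.7205.

Posterior probability ≈ 0.7205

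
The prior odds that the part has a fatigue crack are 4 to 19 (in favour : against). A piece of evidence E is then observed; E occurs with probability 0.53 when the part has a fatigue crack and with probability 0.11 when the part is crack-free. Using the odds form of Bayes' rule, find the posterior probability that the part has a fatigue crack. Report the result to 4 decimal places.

Prior odds = 4/19 = 0.21053.
Likelihood ratio for E = 0.53/0.11 = 4.8182.
Posterior odds = prior odds × LR = 1.0144.
Posterior probability = odds/(1+odds) = 1.0144/2.0144 = 0.5036.

Posterior probability ≈ 0.5036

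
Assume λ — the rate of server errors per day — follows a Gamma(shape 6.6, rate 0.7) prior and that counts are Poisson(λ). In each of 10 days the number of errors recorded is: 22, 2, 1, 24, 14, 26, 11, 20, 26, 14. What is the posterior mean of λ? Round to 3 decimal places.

The Poisson likelihood adds the total count to the shape and the number of exposure periods to the rate. Here ∑xᵢ = 160 and n = 10, so shape 6.6→166.6 and rate 0.7→10.7.
E[λ | data] = 166.6/10.7 = 15.570.

Posterior mean ≈ 15.570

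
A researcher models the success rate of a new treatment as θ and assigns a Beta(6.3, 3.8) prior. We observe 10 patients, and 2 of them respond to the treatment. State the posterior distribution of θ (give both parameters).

The binomial likelihood is conjugate to the Beta prior: with 2 successes and 8 failures, the posterior is Beta(6.3+2, 3.8+8) = Beta(8.3, 11.8).

Posterior: Beta(8.3, 11.8)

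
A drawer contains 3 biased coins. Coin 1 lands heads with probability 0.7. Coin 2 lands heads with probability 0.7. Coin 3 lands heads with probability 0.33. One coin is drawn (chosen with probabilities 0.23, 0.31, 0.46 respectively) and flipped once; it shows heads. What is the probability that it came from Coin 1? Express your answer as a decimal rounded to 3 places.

Posterior probability ≈ 0.304

P(heads|C1) = 0.7; P(heads|C2) = 0.7; P(heads|C3) = 0.33.
Prior × likelihood for each source: 0.23·0.7=0.1610, 0.31·0.7=0.2170, 0.46·0.33=0.1518. Summing gives P(heads) = 0.52980.
P(Coin 1 | heads) = 0.1610 / 0.52980 = 0.304.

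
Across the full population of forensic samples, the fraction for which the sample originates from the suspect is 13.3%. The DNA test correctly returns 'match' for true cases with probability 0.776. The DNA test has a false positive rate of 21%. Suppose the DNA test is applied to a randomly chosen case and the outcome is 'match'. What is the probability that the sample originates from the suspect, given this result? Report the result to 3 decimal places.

Write H for 'the sample originates from the suspect'. Prior odds H:¬H = 0.133/0.867 = 0.15340. For the 'match' outcome, the likelihood ratio is 0.776/0.21 = 3.6952.
Posterior odds = 0.15340 × 3.6952 = 0.56686, so P(H|E) = 0.56686/(1+0.56686) = 0.362.

P(H | E) ≈ 0.362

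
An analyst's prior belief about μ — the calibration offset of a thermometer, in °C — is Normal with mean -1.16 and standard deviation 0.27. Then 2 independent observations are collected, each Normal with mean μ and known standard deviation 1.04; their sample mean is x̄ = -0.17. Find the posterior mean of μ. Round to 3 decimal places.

Posterior mean ≈ -1.042

With known σ, the Normal prior is conjugate. Weight on the data is w = (n/σ²)/(n/σ² + 1/τ₀²) = 1.84911/(1.84911+13.7174) = 0.11879.
Posterior mean = w·x̄ + (1−w)·μ₀ = 0.11879·-0.17 + 0.88121·-1.16 = -1.042.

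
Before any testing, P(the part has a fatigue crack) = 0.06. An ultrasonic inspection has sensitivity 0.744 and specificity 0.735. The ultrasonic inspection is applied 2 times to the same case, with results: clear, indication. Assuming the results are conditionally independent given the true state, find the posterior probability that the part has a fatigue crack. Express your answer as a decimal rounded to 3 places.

Posterior P(H) ≈ 0.059

Let H be the event that the part has a fatigue crack; start with P(H) = 0.06. P('indication'|H) = 0.744, P('indication'|¬H) = 0.265.
Update on result 1 ('clear'): P(H) ← 0.256·0.0600 / (0.256·0.0600 + 0.735·0.9400) = 0.015360/0.70626 = 0.0217.
Update on result 2 ('indication'): P(H) ← 0.744·0.0217 / (0.744·0.0217 + 0.265·0.9783) = 0.016181/0.27542 = 0.0588.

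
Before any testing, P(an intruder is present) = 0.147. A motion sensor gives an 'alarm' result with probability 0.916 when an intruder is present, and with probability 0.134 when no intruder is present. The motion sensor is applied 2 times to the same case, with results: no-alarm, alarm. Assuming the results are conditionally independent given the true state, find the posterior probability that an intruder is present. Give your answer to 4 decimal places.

Let H be the event that an intruder is present; start with P(H) = 0.147. P('alarm'|H) = 0.916, P('alarm'|¬H) = 0.134.
Update on result 1 ('no-alarm'): P(H) ← 0.084·0.1470 / (0.084·0.1470 + 0.866·0.8530) = 0.012348/0.75105 = 0.0164.
Update on result 2 ('alarm'): P(H) ← 0.916·0.0164 / (0.916·0.0164 + 0.134·0.9836) = 0.015060/0.14686 = 0.1025.

Posterior P(H) ≈ 0.1025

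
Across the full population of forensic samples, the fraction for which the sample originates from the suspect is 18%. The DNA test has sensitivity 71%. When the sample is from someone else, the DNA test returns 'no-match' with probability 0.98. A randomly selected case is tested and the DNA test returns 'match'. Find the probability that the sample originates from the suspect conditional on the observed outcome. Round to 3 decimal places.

P(H | E) ≈ 0.886

Let H be the event that the sample originates from the suspect. P(H) = 0.18, so P(¬H) = 0.82. With E the 'match' result, P(E|H) = 0.71 and P(E|¬H) = 0.02.
P(E) = 0.71·0.18 + 0.02·0.82 = 0.12780 + 0.016400 = 0.14420.
By Bayes' theorem, P(H|E) = 0.12780 / 0.14420 = 0.886.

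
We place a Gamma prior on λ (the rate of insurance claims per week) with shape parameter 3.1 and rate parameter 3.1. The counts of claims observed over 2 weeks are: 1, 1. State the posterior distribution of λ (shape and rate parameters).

Total count ∑xᵢ = 2 over n = 2 weeks.
Gamma is conjugate to the Poisson likelihood: posterior is Gamma(shape = 3.1+2 = 5.1, rate = 3.1+2 = 5.1).

Posterior: Gamma(shape=5.1, rate=5.1)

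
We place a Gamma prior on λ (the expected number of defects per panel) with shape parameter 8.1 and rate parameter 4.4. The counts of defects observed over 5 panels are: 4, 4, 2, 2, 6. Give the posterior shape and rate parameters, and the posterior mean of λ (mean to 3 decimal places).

Total count ∑xᵢ = 18 over n = 5 panels.
Gamma is conjugate to the Poisson likelihood: posterior is Gamma(shape = 8.1+18 = 26.1, rate = 4.4+5 = 9.4).
E[λ | data] = 26.1/9.4 = 2.777.

Posterior: Gamma(shape=26.1, rate=9.4); mean ≈ 2.777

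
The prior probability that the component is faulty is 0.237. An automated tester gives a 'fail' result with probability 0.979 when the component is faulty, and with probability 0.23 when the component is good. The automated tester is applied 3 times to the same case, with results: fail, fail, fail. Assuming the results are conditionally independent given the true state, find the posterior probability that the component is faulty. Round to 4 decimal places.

Posterior P(H) ≈ 0.9599

Let H be the event that the component is faulty; start with P(H) = 0.237. P('fail'|H) = 0.979, P('fail'|¬H) = 0.23.
Update on result 1 ('fail'): P(H) ← 0.979·0.2370 / (0.979·0.2370 + 0.23·0.7630) = 0.23202/0.40751 = 0.5694.
Update on result 2 ('fail'): P(H) ← 0.979·0.5694 / (0.979·0.5694 + 0.23·0.4306) = 0.55741/0.65645 = 0.8491.
Update on result 3 ('fail'): P(H) ← 0.979·0.8491 / (0.979·0.8491 + 0.23·0.1509) = 0.83129/0.86599 = 0.9599.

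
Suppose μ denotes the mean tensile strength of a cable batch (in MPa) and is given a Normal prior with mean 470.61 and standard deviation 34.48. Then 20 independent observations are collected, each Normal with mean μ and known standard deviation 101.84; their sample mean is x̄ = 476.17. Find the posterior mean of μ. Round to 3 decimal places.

Posterior mean ≈ 474.481

With known σ, the Normal prior is conjugate. Weight on the data is w = (n/σ²)/(n/σ² + 1/τ₀²) = 0.00192838/(0.00192838+0.00084113) = 0.69629.
Posterior mean = w·x̄ + (1−w)·μ₀ = 0.69629·476.17 + 0.30371·470.61 = 474.481.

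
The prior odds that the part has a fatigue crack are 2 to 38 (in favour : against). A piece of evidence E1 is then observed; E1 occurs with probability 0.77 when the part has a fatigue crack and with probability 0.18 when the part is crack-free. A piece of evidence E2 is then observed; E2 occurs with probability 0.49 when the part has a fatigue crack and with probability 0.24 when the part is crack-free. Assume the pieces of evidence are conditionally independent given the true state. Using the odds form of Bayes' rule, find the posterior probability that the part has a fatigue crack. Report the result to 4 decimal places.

Posterior probability ≈ 0.3149

Prior odds = 2/38 = 0.052632. In log-odds, ln(0.052632) = -2.9444.
Add log likelihood ratios: ln(4.2778) + ln(2.0417) = 2.1672.
Posterior log-odds = -0.77724, so posterior odds = exp(-0.77724) = 0.45967. Converting, P(H|E) = 0.45967/1.4597 = 0.3149.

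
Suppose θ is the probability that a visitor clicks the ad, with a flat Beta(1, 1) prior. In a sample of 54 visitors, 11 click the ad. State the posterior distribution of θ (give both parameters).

Observing 11 successes and 43 failures updates Beta(1, 1) by adding the success and failure counts to the two shape parameters: α = 1+11 = 12, β = 1+43 = 44.

Posterior: Beta(12, 44)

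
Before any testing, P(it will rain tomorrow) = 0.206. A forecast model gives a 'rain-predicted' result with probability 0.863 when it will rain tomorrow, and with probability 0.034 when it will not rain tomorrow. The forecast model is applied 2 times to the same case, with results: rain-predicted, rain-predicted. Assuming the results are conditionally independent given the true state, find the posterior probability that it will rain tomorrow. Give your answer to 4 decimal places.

Let H be the event that it will rain tomorrow; start with P(H) = 0.206. P('rain-predicted'|H) = 0.863, P('rain-predicted'|¬H) = 0.034.
Update on result 1 ('rain-predicted'): P(H) ← 0.863·0.2060 / (0.863·0.2060 + 0.034·0.7940) = 0.17778/0.20477 = 0.8682.
Update on result 2 ('rain-predicted'): P(H) ← 0.863·0.8682 / (0.863·0.8682 + 0.034·0.1318) = 0.74923/0.75371 = 0.9941.

Posterior P(H) ≈ 0.9941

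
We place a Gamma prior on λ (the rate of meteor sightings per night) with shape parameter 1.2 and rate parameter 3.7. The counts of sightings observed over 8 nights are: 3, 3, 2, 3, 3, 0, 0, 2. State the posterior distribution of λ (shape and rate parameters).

Posterior: Gamma(shape=17.2, rate=11.7)

The Poisson likelihood adds the total count to the shape and the number of exposure periods to the rate. Here ∑xᵢ = 16 and n = 8, so shape 1.2→17.2 and rate 3.7→11.7.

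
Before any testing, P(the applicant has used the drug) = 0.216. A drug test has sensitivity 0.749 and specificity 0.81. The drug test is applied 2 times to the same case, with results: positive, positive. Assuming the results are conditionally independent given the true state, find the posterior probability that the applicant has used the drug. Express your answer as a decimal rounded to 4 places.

With H the event that the applicant has used the drug, the joint likelihood of the observed sequence is P(data|H) = 0.749·0.749 = 0.56100 and P(data|¬H) = 0.19·0.19 = 0.036100.
Bayes: P(H|data) = 0.216·0.56100 / (0.216·0.56100 + 0.784·0.036100) = 0.12118/0.14948 = 0.8107.

Posterior P(H) ≈ 0.8107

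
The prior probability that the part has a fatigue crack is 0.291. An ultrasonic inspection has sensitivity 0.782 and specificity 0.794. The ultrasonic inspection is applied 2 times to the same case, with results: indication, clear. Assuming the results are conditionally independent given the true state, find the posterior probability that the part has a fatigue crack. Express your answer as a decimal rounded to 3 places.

With H the event that the part has a fatigue crack, the joint likelihood of the observed sequence is P(data|H) = 0.782·0.218 = 0.17048 and P(data|¬H) = 0.206·0.794 = 0.16356.
Bayes: P(H|data) = 0.291·0.17048 / (0.291·0.17048 + 0.709·0.16356) = 0.049609/0.16558 = 0.2996.

Posterior P(H) ≈ 0.300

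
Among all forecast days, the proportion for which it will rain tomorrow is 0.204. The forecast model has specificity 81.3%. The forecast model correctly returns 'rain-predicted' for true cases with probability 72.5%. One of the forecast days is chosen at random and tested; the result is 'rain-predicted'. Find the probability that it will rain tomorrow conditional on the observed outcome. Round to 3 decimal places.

P(H | E) ≈ 0.498

Write H for 'it will rain tomorrow'. Prior odds H:¬H = 0.204/0.796 = 0.25628. For the 'rain-predicted' outcome, the likelihood ratio is 0.725/0.187 = 3.8770.
Posterior odds = 0.25628 × 3.8770 = 0.99360, so P(H|E) = 0.99360/(1+0.99360) = 0.498.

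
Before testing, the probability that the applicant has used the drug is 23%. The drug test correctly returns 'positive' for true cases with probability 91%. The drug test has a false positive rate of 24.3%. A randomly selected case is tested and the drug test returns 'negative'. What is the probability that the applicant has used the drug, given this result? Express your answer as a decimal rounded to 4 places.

P(H | E) ≈ 0.0343

Let H be the event that the applicant has used the drug. P(H) = 0.23, so P(¬H) = 0.77. With E the 'negative' result, P(E|H) = 0.09 and P(E|¬H) = 0.757.
P(E) = 0.09·0.23 + 0.757·0.77 = 0.020700 + 0.58289 = 0.60359.
By Bayes' theorem, P(H|E) = 0.020700 / 0.60359 = 0.0343.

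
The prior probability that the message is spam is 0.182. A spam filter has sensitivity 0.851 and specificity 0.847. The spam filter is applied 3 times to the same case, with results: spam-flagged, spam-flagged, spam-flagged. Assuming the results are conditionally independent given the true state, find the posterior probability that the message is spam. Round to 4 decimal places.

Posterior P(H) ≈ 0.9745

Let H be the event that the message is spam; start with P(H) = 0.182. P('spam-flagged'|H) = 0.851, P('spam-flagged'|¬H) = 0.153.
Update on result 1 ('spam-flagged'): P(H) ← 0.851·0.1820 / (0.851·0.1820 + 0.153·0.8180) = 0.15488/0.28004 = 0.5531.
Update on result 2 ('spam-flagged'): P(H) ← 0.851·0.5531 / (0.851·0.5531 + 0.153·0.4469) = 0.47067/0.53905 = 0.8731.
Update on result 3 ('spam-flagged'): P(H) ← 0.851·0.8731 / (0.851·0.8731 + 0.153·0.1269) = 0.74305/0.76246 = 0.9745.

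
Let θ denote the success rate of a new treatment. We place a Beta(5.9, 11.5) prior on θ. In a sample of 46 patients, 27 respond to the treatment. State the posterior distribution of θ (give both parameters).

Observing 27 successes and 19 failures updates Beta(5.9, 11.5) by adding the success and failure counts to the two shape parameters: α = 5.9+27 = 32.9, β = 11.5+19 = 30.5.

Posterior: Beta(32.9, 30.5)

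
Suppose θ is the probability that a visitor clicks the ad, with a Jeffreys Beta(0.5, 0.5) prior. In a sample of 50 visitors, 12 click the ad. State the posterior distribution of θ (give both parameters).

Posterior: Beta(12.5, 38.5)

Observing 12 successes and 38 failures updates Beta(0.5, 0.5) by adding the success and failure counts to the two shape parameters: α = 0.5+12 = 12.5, β = 0.5+38 = 38.5.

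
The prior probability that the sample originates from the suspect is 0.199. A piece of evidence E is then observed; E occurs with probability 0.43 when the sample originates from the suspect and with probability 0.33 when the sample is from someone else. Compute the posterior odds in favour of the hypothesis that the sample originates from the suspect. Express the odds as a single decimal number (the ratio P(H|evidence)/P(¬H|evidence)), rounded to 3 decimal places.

Prior odds = 0.199/(1−0.199) = 0.24844. In log-odds, ln(0.24844) = -1.3926.
Add log likelihood ratio: ln(1.3030) = 0.26469.
Posterior log-odds = -1.1279, so posterior odds = exp(-1.1279) = 0.32372.

Posterior odds ≈ 0.324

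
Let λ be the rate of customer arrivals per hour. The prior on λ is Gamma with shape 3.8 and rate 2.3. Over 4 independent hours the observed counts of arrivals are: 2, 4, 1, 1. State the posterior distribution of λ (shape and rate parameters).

Posterior: Gamma(shape=11.8, rate=6.3)

The Poisson likelihood adds the total count to the shape and the number of exposure periods to the rate. Here ∑xᵢ = 8 and n = 4, so shape 3.8→11.8 and rate 2.3→6.3.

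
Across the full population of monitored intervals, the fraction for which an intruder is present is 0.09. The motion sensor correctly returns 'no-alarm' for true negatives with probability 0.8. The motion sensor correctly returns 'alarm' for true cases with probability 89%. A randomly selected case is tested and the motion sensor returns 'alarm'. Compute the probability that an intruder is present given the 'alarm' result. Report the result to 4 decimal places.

Write H for 'an intruder is present'. Prior odds H:¬H = 0.09/0.91 = 0.098901. For the 'alarm' outcome, the likelihood ratio is 0.89/0.2 = 4.4500.
Posterior odds = 0.098901 × 4.4500 = 0.44011, so P(H|E) = 0.44011/(1+0.44011) = 0.3056.

P(H | E) ≈ 0.3056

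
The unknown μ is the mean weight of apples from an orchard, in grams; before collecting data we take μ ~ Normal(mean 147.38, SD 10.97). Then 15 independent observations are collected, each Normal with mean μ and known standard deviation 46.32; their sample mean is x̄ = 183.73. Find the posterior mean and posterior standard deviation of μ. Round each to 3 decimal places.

Posterior mean ≈ 163.989; posterior SD ≈ 8.084

With known σ, the Normal prior is conjugate. Weight on the data is w = (n/σ²)/(n/σ² + 1/τ₀²) = 0.00699124/(0.00699124+0.00830973) = 0.45691.
Posterior mean = w·x̄ + (1−w)·μ₀ = 0.45691·183.73 + 0.54309·147.38 = 163.989. Posterior variance = 1/(0.00699124+0.00830973) = 65.3554, so SD = 8.084.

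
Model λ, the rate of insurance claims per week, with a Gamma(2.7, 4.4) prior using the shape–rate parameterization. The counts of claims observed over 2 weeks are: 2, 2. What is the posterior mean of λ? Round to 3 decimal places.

Posterior mean ≈ 1.047

Total count ∑xᵢ = 4 over n = 2 weeks.
Gamma is conjugate to the Poisson likelihood: posterior is Gamma(shape = 2.7+4 = 6.7, rate = 4.4+2 = 6.4).
E[λ | data] = 6.7/6.4 = 1.047.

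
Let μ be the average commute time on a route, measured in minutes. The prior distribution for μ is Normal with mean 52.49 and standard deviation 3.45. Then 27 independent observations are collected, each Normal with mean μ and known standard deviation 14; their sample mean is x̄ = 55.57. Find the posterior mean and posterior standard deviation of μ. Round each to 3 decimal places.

With known σ, the Normal prior is conjugate. Weight on the data is w = (n/σ²)/(n/σ² + 1/τ₀²) = 0.137755/(0.137755+0.0840160) = 0.62116.
Posterior mean = w·x̄ + (1−w)·μ₀ = 0.62116·55.57 + 0.37884·52.49 = 54.403. Posterior variance = 1/(0.137755+0.0840160) = 4.50915, so SD = 2.123.

Posterior mean ≈ 54.403; posterior SD ≈ 2.123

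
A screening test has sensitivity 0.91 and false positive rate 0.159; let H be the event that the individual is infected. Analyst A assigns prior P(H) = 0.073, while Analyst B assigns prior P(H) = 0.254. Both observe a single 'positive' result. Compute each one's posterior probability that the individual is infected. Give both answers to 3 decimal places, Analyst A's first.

P('+'|H) = 0.91, P('+'|¬H) = 0.159.
Analyst A: numerator 0.91·0.073 = 0.066430; evidence = 0.066430+0.159·0.927 = 0.21382; posterior = 0.311.
Analyst B: numerator 0.91·0.254 = 0.23114; evidence = 0.23114+0.159·0.746 = 0.34975; posterior = 0.661.

Analyst A: 0.311; Analyst B: 0.661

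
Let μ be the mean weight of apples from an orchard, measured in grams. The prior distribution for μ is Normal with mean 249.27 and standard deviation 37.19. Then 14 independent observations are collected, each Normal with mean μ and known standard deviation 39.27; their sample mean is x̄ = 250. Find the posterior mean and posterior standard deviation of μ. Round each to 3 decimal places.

Prior precision 1/τ₀² = 1/37.19² = 0.00072302; data precision n/σ² = 14/39.27² = 0.00907834.
Posterior precision = 0.00072302 + 0.00907834 = 0.00980135, giving posterior SD = 1/√0.00980135 = 10.101.
Posterior mean = (0.00072302·249.27 + 0.00907834·250) / 0.00980135 = 249.946.

Posterior mean ≈ 249.946; posterior SD ≈ 10.101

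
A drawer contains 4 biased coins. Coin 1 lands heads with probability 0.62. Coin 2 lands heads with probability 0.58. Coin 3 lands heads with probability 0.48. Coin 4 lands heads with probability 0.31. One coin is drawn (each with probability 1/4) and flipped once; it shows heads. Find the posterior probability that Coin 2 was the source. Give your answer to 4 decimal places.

P(heads|C1) = 0.62; P(heads|C2) = 0.58; P(heads|C3) = 0.48; P(heads|C4) = 0.31.
Prior × likelihood for each source: 0.25·0.62=0.1550, 0.25·0.58=0.1450, 0.25·0.48=0.1200, 0.25·0.31=0.07750. Summing gives P(heads) = 0.49750.
P(Coin 2 | heads) = 0.1450 / 0.49750 = 0.2915.

Posterior probability ≈ 0.2915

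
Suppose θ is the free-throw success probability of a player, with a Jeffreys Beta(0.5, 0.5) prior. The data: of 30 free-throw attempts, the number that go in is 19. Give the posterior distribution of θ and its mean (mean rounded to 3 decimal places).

The binomial likelihood is conjugate to the Beta prior: with 19 successes and 11 failures, the posterior is Beta(0.5+19, 0.5+11) = Beta(19.5, 11.5).
E[θ | data] = 19.5/(19.5+11.5) = 0.629.

Posterior: Beta(19.5, 11.5); mean ≈ 0.629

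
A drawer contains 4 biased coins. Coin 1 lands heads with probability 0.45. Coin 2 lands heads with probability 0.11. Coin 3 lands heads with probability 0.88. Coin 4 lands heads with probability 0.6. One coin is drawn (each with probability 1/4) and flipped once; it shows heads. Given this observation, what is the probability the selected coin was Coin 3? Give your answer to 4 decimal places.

Posterior probability ≈ 0.4314

P(heads|C1) = 0.45; P(heads|C2) = 0.11; P(heads|C3) = 0.88; P(heads|C4) = 0.6.
Prior × likelihood for each source: 0.25·0.45=0.1125, 0.25·0.11=0.02750, 0.25·0.88=0.2200, 0.25·0.6=0.1500. Summing gives P(heads) = 0.51000.
P(Coin 3 | heads) = 0.2200 / 0.51000 = 0.4314.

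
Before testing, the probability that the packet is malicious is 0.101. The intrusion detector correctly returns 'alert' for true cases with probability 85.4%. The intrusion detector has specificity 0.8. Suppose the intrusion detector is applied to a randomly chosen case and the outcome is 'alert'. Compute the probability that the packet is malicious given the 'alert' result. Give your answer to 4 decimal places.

P(H | E) ≈ 0.3242

Let H be the event that the packet is malicious. P(H) = 0.101, so P(¬H) = 0.899. With E the 'alert' result, P(E|H) = 0.854 and P(E|¬H) = 0.2.
P(E) = 0.854·0.101 + 0.2·0.899 = 0.086254 + 0.17980 = 0.26605.
By Bayes' theorem, P(H|E) = 0.086254 / 0.26605 = 0.3242.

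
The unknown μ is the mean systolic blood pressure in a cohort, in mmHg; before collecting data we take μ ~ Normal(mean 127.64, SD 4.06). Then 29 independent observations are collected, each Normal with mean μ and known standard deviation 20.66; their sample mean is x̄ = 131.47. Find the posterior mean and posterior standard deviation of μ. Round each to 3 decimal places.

With known σ, the Normal prior is conjugate. Weight on the data is w = (n/σ²)/(n/σ² + 1/τ₀²) = 0.0679418/(0.0679418+0.0606664) = 0.52829.
Posterior mean = w·x̄ + (1−w)·μ₀ = 0.52829·131.47 + 0.47171·127.64 = 129.663. Posterior variance = 1/(0.0679418+0.0606664) = 7.77555, so SD = 2.788.

Posterior mean ≈ 129.663; posterior SD ≈ 2.788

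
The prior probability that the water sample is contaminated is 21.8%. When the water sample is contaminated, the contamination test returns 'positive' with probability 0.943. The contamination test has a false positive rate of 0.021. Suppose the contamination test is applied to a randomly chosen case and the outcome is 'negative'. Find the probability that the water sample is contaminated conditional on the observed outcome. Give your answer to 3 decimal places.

P(H | E) ≈ 0.016

Write H for 'the water sample is contaminated'. Prior odds H:¬H = 0.218/0.782 = 0.27877. For the 'negative' outcome, the likelihood ratio is 0.057/0.979 = 0.058223.
Posterior odds = 0.27877 × 0.058223 = 0.016231, so P(H|E) = 0.016231/(1+0.016231) = 0.016.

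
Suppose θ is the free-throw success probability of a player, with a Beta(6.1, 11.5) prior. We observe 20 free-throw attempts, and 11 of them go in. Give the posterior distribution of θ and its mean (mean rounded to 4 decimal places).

Observing 11 successes and 9 failures updates Beta(6.1, 11.5) by adding the success and failure counts to the two shape parameters: α = 6.1+11 = 17.1, β = 11.5+9 = 20.5.
E[θ | data] = 17.1/(17.1+20.5) = 0.4548.

Posterior: Beta(17.1, 20.5); mean ≈ 0.4548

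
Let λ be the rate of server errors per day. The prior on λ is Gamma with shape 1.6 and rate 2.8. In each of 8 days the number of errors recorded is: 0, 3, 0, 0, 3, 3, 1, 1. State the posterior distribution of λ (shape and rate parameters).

Total count ∑xᵢ = 11 over n = 8 days.
Gamma is conjugate to the Poisson likelihood: posterior is Gamma(shape = 1.6+11 = 12.6, rate = 2.8+8 = 10.8).

Posterior: Gamma(shape=12.6, rate=10.8)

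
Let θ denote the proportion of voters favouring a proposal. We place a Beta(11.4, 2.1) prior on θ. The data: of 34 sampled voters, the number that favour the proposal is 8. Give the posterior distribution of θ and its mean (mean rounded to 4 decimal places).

Posterior: Beta(19.4, 28.1); mean ≈ 0.4084

Observing 8 successes and 26 failures updates Beta(11.4, 2.1) by adding the success and failure counts to the two shape parameters: α = 11.4+8 = 19.4, β = 2.1+26 = 28.1.
Posterior mean = α/(α+β) = 19.4/47.5 = 0.4084.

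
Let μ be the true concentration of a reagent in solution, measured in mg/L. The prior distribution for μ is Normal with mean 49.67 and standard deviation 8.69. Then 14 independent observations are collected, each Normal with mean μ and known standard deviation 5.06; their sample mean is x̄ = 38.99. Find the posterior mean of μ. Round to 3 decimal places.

Prior precision 1/τ₀² = 1/8.69² = 0.0132422; data precision n/σ² = 14/5.06² = 0.546798.
Posterior precision = 0.0132422 + 0.546798 = 0.560040.
Posterior mean = (0.0132422·49.67 + 0.546798·38.99) / 0.560040 = 39.243.

Posterior mean ≈ 39.243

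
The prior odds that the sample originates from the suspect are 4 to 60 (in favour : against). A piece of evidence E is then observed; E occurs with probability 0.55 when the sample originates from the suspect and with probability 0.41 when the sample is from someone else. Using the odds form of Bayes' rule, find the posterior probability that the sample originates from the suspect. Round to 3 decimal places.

Prior odds = 4/60 = 0.066667.
Likelihood ratio for E = 0.55/0.41 = 1.3415.
Posterior odds = prior odds × LR = 0.089431.
Posterior probability = odds/(1+odds) = 0.089431/1.0894 = 0.082.

Posterior probability ≈ 0.082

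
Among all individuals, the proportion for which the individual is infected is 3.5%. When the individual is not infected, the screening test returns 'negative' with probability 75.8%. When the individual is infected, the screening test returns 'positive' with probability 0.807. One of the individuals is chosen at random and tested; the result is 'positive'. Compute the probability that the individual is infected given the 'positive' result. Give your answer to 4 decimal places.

Let H be the event that the individual is infected. P(H) = 0.035, so P(¬H) = 0.965. With E the 'positive' result, P(E|H) = 0.807 and P(E|¬H) = 0.242.
P(E) = 0.807·0.035 + 0.242·0.965 = 0.028245 + 0.23353 = 0.26177.
By Bayes' theorem, P(H|E) = 0.028245 / 0.26177 = 0.1079.

P(H | E) ≈ 0.1079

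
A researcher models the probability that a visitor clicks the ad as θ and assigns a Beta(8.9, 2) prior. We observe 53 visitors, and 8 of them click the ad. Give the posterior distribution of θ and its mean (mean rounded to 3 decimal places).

The binomial likelihood is conjugate to the Beta prior: with 8 successes and 45 failures, the posterior is Beta(8.9+8, 2+45) = Beta(16.9, 47).
E[θ | data] = 16.9/(16.9+47) = 0.264.

Posterior: Beta(16.9, 47); mean ≈ 0.264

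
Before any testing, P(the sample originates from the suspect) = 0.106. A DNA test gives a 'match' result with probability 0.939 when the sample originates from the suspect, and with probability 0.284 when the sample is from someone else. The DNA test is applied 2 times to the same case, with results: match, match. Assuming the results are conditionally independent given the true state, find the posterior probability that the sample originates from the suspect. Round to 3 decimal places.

Posterior P(H) ≈ 0.564

Let H be the event that the sample originates from the suspect; start with P(H) = 0.106. P('match'|H) = 0.939, P('match'|¬H) = 0.284.
Update on result 1 ('match'): P(H) ← 0.939·0.1060 / (0.939·0.1060 + 0.284·0.8940) = 0.099534/0.35343 = 0.2816.
Update on result 2 ('match'): P(H) ← 0.939·0.2816 / (0.939·0.2816 + 0.284·0.7184) = 0.26444/0.46846 = 0.5645.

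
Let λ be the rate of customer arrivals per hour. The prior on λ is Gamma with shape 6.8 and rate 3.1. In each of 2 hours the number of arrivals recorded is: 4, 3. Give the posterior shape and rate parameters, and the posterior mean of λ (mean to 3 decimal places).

Posterior: Gamma(shape=13.8, rate=5.1); mean ≈ 2.706

Total count ∑xᵢ = 7 over n = 2 hours.
Gamma is conjugate to the Poisson likelihood: posterior is Gamma(shape = 6.8+7 = 13.8, rate = 3.1+2 = 5.1).
Posterior mean = shape/rate = 13.8/5.1 = 2.706.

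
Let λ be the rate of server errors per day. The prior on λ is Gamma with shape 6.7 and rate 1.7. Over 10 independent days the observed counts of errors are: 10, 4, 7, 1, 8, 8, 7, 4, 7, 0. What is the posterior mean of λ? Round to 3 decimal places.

Posterior mean ≈ 5.359

The Poisson likelihood adds the total count to the shape and the number of exposure periods to the rate. Here ∑xᵢ = 56 and n = 10, so shape 6.7→62.7 and rate 1.7→11.7.
E[λ | data] = 62.7/11.7 = 5.359.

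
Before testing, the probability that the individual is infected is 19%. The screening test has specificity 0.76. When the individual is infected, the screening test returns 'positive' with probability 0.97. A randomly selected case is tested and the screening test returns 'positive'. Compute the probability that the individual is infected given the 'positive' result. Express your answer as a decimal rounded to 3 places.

P(H | E) ≈ 0.487

Write H for 'the individual is infected'. Prior odds H:¬H = 0.19/0.81 = 0.23457. For the 'positive' outcome, the likelihood ratio is 0.97/0.24 = 4.0417.
Posterior odds = 0.23457 × 4.0417 = 0.94805, so P(H|E) = 0.94805/(1+0.94805) = 0.487.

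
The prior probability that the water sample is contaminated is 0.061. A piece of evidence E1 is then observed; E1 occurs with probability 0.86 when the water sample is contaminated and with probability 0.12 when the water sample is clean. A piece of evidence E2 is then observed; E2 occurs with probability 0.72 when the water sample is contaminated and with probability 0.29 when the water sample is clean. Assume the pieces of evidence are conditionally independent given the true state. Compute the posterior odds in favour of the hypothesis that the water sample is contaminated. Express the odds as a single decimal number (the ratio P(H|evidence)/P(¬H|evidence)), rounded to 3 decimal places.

Posterior odds ≈ 1.156

Prior odds = 0.061/(1−0.061) = 0.064963.
Likelihood ratio for E1 = 0.86/0.12 = 7.1667.
Likelihood ratio for E2 = 0.72/0.29 = 2.4828.
Posterior odds = prior odds × LR₁ × LR₂ = 1.1559.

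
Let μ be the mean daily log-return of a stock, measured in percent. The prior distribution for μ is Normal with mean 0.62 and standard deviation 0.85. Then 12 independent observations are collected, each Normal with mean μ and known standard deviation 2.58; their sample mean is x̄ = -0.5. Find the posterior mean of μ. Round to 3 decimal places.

With known σ, the Normal prior is conjugate. Weight on the data is w = (n/σ²)/(n/σ² + 1/τ₀²) = 1.80278/(1.80278+1.38408) = 0.56569.
Posterior mean = w·x̄ + (1−w)·μ₀ = 0.56569·-0.5 + 0.43431·0.62 = -0.014.

Posterior mean ≈ -0.014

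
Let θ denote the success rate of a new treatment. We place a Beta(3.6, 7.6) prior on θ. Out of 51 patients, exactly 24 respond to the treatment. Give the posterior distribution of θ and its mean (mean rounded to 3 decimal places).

Posterior: Beta(27.6, 34.6); mean ≈ 0.444

Observing 24 successes and 27 failures updates Beta(3.6, 7.6) by adding the success and failure counts to the two shape parameters: α = 3.6+24 = 27.6, β = 7.6+27 = 34.6.
E[θ | data] = 27.6/(27.6+34.6) = 0.444.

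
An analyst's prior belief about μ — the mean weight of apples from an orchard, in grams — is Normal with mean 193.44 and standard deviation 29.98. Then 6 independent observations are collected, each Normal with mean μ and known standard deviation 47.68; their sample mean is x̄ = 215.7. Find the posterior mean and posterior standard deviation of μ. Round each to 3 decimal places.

Posterior mean ≈ 209.099; posterior SD ≈ 16.326

Prior precision 1/τ₀² = 1/29.98² = 0.00111259; data precision n/σ² = 6/47.68² = 0.00263924.
Posterior precision = 0.00111259 + 0.00263924 = 0.00375183, giving posterior SD = 1/√0.00375183 = 16.326.
Posterior mean = (0.00111259·193.44 + 0.00263924·215.7) / 0.00375183 = 209.099.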